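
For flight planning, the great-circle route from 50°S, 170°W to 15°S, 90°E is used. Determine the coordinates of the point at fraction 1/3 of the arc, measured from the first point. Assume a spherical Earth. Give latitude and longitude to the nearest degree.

From cos δ = sin φ₁ sin φ₂ + cos φ₁ cos φ₂ cos Δλ, the central angle is δ ≈ 1.480 rad (84.8°).
Interpolate at f = 1/3 with slerp weights a = sin((1−f)δ)/sin δ ≈ 0.838, b = sin(fδ)/sin δ ≈ 0.476.
p = a·p₁ + b·p₂ ≈ (-0.530, 0.366, -0.765); φ = arcsin(p_z) ≈ -49.89°, λ = atan2(p_y, p_x) ≈ 145.40°.

≈ 50°S, 145°E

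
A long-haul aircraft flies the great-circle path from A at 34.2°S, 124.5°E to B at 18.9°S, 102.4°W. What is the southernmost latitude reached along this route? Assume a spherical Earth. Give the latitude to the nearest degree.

≈ 52°S

The great circle lies in the plane with unit normal n̂ = (p₁ × p₂)/|p₁ × p₂|.
Here n̂_z ≈ +0.611; the vertex latitude is φ_max = arccos|n̂_z| ≈ 52.4°.
Check via Clairaut: cos φ_max = |cos φ₁| · sin C = cos(34.2°)·sin(132.4°) ≈ 0.611, again giving ≈ 52.4°.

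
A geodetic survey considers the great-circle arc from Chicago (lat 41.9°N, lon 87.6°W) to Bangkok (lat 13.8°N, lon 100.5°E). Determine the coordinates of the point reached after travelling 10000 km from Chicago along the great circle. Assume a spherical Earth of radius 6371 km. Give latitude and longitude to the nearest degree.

Convert each endpoint to a unit vector on the sphere (x = cos φ cos λ, y = cos φ sin λ, z = sin φ).
The central angle between the endpoints is δ = arccos(p₁·p₂) ≈ 2.161 rad (123.8°). The total great-circle distance is δ·R ≈ 2.161 × 6371 ≈ 13766 km, so the target fraction is f = 10000/13766 ≈ 0.726.
Interpolate at f ≈ 0.726 with slerp weights a = sin((1−f)δ)/sin δ ≈ 0.671, b = sin(fδ)/sin δ ≈ 1.203.
p = a·p₁ + b·p₂ ≈ (-0.192, 0.650, 0.735); φ = arcsin(p_z) ≈ 47.30°, λ = atan2(p_y, p_x) ≈ 106.45°.

≈ lat 47°N, lon 106°E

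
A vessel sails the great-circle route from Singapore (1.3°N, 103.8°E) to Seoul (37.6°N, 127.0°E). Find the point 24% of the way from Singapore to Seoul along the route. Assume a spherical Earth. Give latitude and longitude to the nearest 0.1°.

The haversine formula gives a central angle δ ≈ 0.735 rad (42.1°) between the endpoints.
Interpolate at f = 0.24 with slerp weights a = sin((1−f)δ)/sin δ ≈ 0.790, b = sin(fδ)/sin δ ≈ 0.262.
p = a·p₁ + b·p₂ ≈ (-0.313, 0.933, 0.178); φ = arcsin(p_z) ≈ 10.23°, λ = atan2(p_y, p_x) ≈ 108.56°.

≈ (10.2°N, 108.6°E)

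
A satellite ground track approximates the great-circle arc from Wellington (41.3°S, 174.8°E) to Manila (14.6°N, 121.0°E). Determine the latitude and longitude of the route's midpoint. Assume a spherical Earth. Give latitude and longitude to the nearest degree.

≈ 15°S, 144°E

Write both endpoints as unit vectors p₁, p₂ with components (cos φ cos λ, cos φ sin λ, sin φ).
The central angle between the endpoints is δ = arccos(p₁·p₂) ≈ 1.305 rad (74.8°).
Interpolate at f = 1/2 with slerp weights a = sin((1−f)δ)/sin δ ≈ 0.629, b = sin(fδ)/sin δ ≈ 0.629.
p = a·p₁ + b·p₂ ≈ (-0.784, 0.565, -0.257); φ = arcsin(p_z) ≈ -14.87°, λ = atan2(p_y, p_x) ≈ 144.24°.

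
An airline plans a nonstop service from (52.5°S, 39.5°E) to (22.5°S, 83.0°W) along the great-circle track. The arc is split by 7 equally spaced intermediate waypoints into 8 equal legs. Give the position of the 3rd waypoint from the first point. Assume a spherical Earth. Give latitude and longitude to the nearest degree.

≈ (61°S, 22°W)

Convert each endpoint to a unit vector on the sphere (x = cos φ cos λ, y = cos φ sin λ, z = sin φ).
The central angle between the endpoints is δ = arccos(p₁·p₂) ≈ 1.569 rad (89.9°).
Interpolate at f = 3/8 with slerp weights a = sin((1−f)δ)/sin δ ≈ 0.831, b = sin(fδ)/sin δ ≈ 0.555.
p = a·p₁ + b·p₂ ≈ (0.453, -0.187, -0.872); φ = arcsin(p_z) ≈ -60.66°, λ = atan2(p_y, p_x) ≈ -22.47°.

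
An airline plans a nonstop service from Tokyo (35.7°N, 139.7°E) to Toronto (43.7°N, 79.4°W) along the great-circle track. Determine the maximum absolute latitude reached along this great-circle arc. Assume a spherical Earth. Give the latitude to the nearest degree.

≈ 68°N

The great circle lies in the plane with unit normal n̂ = (p₁ × p₂)/|p₁ × p₂|.
Here n̂_z ≈ +0.371; the vertex latitude is φ_max = arccos|n̂_z| ≈ 68.2°.
Check via Clairaut: cos φ_max = |cos φ₁| · sin C = cos(35.7°)·sin(27.2°) ≈ 0.371, again giving ≈ 68.2°.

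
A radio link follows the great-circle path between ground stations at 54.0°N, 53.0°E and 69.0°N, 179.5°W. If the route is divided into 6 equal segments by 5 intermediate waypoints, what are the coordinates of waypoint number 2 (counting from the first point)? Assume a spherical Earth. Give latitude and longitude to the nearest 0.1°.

≈ 69.1°N, 70.4°E

The haversine formula gives a central angle δ ≈ 0.893 rad (51.2°) between the endpoints.
Interpolate at f = 2/6 with slerp weights a = sin((1−f)δ)/sin δ ≈ 0.720, b = sin(fδ)/sin δ ≈ 0.377.
p = a·p₁ + b·p₂ ≈ (0.120, 0.337, 0.934); φ = arcsin(p_z) ≈ 69.06°, λ = atan2(p_y, p_x) ≈ 70.43°.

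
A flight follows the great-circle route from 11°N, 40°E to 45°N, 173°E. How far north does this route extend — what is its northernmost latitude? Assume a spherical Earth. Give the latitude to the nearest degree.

≈ 57°N

The great circle lies in the plane with unit normal n̂ = (p₁ × p₂)/|p₁ × p₂|.
Here n̂_z ≈ +0.539; the vertex latitude is φ_max = arccos|n̂_z| ≈ 57.4°.
Check via Clairaut: cos φ_max = |cos φ₁| · sin C = cos(11.0°)·sin(33.3°) ≈ 0.539, again giving ≈ 57.4°.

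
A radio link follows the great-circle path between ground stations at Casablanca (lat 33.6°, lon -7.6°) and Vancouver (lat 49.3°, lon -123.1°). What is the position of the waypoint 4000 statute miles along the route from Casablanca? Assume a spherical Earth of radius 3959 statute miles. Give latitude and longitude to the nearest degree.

The haversine formula gives a central angle δ ≈ 1.384 rad (79.3°) between the endpoints. The total great-circle distance is δ·R ≈ 1.384 × 3959 ≈ 5479 mi, so the target fraction is f = 4000/5479 ≈ 0.730.
Interpolate at f ≈ 0.730 with slerp weights a = sin((1−f)δ)/sin δ ≈ 0.371, b = sin(fδ)/sin δ ≈ 0.862.
p = a·p₁ + b·p₂ ≈ (-0.000, -0.512, 0.859); φ = arcsin(p_z) ≈ 59.21°, λ = atan2(p_y, p_x) ≈ -90.03°.

≈ lat 59°, lon -90°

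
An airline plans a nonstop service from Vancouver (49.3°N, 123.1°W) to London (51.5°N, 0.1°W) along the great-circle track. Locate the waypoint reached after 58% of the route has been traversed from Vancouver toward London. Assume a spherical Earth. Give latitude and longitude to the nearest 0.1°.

The haversine formula gives a central angle δ ≈ 1.189 rad (68.1°) between the endpoints.
Interpolate at f = 0.58 with slerp weights a = sin((1−f)δ)/sin δ ≈ 0.516, b = sin(fδ)/sin δ ≈ 0.686.
p = a·p₁ + b·p₂ ≈ (0.243, -0.283, 0.928); φ = arcsin(p_z) ≈ 68.11°, λ = atan2(p_y, p_x) ≈ -49.31°.

≈ 68.1°N, 49.3°W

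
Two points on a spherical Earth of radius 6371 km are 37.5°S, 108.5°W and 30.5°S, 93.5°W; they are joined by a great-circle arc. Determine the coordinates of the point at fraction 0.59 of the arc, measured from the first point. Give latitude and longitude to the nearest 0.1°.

Convert each endpoint to a unit vector on the sphere (x = cos φ cos λ, y = cos φ sin λ, z = sin φ).
The central angle between the endpoints is δ = arccos(p₁·p₂) ≈ 0.249 rad (14.2°).
Interpolate at f = 0.59 with slerp weights a = sin((1−f)δ)/sin δ ≈ 0.414, b = sin(fδ)/sin δ ≈ 0.594.
p = a·p₁ + b·p₂ ≈ (-0.135, -0.822, -0.553); φ = arcsin(p_z) ≈ -33.59°, λ = atan2(p_y, p_x) ≈ -99.35°.

≈ 33.6°S, 99.4°W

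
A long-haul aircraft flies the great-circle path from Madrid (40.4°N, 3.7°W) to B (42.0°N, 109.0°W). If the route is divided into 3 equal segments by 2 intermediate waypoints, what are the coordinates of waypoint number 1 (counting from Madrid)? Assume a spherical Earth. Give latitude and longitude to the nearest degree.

Write both endpoints as unit vectors p₁, p₂ with components (cos φ cos λ, cos φ sin λ, sin φ).
The central angle between the endpoints is δ = arccos(p₁·p₂) ≈ 1.282 rad (73.5°).
Interpolate at f = 1/3 with slerp weights a = sin((1−f)δ)/sin δ ≈ 0.787, b = sin(fδ)/sin δ ≈ 0.432.
p = a·p₁ + b·p₂ ≈ (0.493, -0.343, 0.799); φ = arcsin(p_z) ≈ 53.08°, λ = atan2(p_y, p_x) ≈ -34.76°.

≈ (53°N, 35°W)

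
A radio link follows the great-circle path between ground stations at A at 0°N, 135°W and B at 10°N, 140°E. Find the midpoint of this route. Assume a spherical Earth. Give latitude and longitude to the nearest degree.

≈ 7°N, 177°W

From cos δ = sin φ₁ sin φ₂ + cos φ₁ cos φ₂ cos Δλ, the central angle is δ ≈ 1.485 rad (85.1°).
Interpolate at f = 1/2 with slerp weights a = sin((1−f)δ)/sin δ ≈ 0.679, b = sin(fδ)/sin δ ≈ 0.679.
p = a·p₁ + b·p₂ ≈ (-0.992, -0.050, 0.118); φ = arcsin(p_z) ≈ 6.77°, λ = atan2(p_y, p_x) ≈ -177.10°.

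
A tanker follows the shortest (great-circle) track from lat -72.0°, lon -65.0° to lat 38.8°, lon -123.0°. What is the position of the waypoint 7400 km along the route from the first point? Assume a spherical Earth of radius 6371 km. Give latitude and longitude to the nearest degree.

≈ lat -11°, lon -109°

Write both endpoints as unit vectors p₁, p₂ with components (cos φ cos λ, cos φ sin λ, sin φ).
The central angle between the endpoints is δ = arccos(p₁·p₂) ≈ 2.058 rad (117.9°). The total great-circle distance is δ·R ≈ 2.058 × 6371 ≈ 13113 km, so the target fraction is f = 7400/13113 ≈ 0.564.
Interpolate at f ≈ 0.564 with slerp weights a = sin((1−f)δ)/sin δ ≈ 0.884, b = sin(fδ)/sin δ ≈ 1.038.
p = a·p₁ + b·p₂ ≈ (-0.325, -0.926, -0.190); φ = arcsin(p_z) ≈ -10.97°, λ = atan2(p_y, p_x) ≈ -109.35°.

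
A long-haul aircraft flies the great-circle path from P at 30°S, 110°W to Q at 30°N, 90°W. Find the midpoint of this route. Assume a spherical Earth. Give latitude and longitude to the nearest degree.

≈ 0°N, 100°W

Convert each endpoint to a unit vector on the sphere (x = cos φ cos λ, y = cos φ sin λ, z = sin φ).
The central angle between the endpoints is δ = arccos(p₁·p₂) ≈ 1.099 rad (62.9°).
Interpolate at f = 1/2 with slerp weights a = sin((1−f)δ)/sin δ ≈ 0.586, b = sin(fδ)/sin δ ≈ 0.586.
p = a·p₁ + b·p₂ ≈ (-0.174, -0.985, 0.000); φ = arcsin(p_z) ≈ 0.00°, λ = atan2(p_y, p_x) ≈ -100.00°.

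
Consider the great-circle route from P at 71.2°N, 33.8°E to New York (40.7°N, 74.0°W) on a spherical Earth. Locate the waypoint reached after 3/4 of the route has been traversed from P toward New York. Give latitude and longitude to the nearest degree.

Convert each endpoint to a unit vector on the sphere (x = cos φ cos λ, y = cos φ sin λ, z = sin φ).
The central angle between the endpoints is δ = arccos(p₁·p₂) ≈ 0.997 rad (57.1°).
Interpolate at f = 3/4 with slerp weights a = sin((1−f)δ)/sin δ ≈ 0.294, b = sin(fδ)/sin δ ≈ 0.810.
p = a·p₁ + b·p₂ ≈ (0.248, -0.537, 0.806); φ = arcsin(p_z) ≈ 53.71°, λ = atan2(p_y, p_x) ≈ -65.24°.

≈ 54°N, 65°W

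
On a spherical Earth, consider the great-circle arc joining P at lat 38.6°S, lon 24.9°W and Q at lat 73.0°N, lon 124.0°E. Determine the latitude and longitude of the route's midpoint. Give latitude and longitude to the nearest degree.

≈ lat 31°N, lon 9°W

Write both endpoints as unit vectors p₁, p₂ with components (cos φ cos λ, cos φ sin λ, sin φ).
The central angle between the endpoints is δ = arccos(p₁·p₂) ≈ 2.485 rad (142.4°).
Interpolate at f = 1/2 with slerp weights a = sin((1−f)δ)/sin δ ≈ 1.551, b = sin(fδ)/sin δ ≈ 1.551.
p = a·p₁ + b·p₂ ≈ (0.846, -0.134, 0.516); φ = arcsin(p_z) ≈ 31.05°, λ = atan2(p_y, p_x) ≈ -9.03°.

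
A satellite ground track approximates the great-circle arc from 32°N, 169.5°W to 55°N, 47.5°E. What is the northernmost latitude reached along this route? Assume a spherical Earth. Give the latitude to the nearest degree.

The great circle lies in the plane with unit normal n̂ = (p₁ × p₂)/|p₁ × p₂|.
Here n̂_z ≈ -0.293; the vertex latitude is φ_max = arccos|n̂_z| ≈ 73.0°.
Check via Clairaut: cos φ_max = |cos φ₁| · sin C = cos(32.0°)·sin(20.2°) ≈ 0.293, again giving ≈ 73.0°.

≈ 73°N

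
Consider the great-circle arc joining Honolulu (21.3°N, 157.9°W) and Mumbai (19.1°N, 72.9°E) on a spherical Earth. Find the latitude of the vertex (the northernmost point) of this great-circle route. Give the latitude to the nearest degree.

≈ 41°N

The great circle lies in the plane with unit normal n̂ = (p₁ × p₂)/|p₁ × p₂|.
Here n̂_z ≈ -0.759; the vertex latitude is φ_max = arccos|n̂_z| ≈ 40.6°.
Check via Clairaut: cos φ_max = |cos φ₁| · sin C = cos(21.3°)·sin(54.5°) ≈ 0.759, again giving ≈ 40.6°.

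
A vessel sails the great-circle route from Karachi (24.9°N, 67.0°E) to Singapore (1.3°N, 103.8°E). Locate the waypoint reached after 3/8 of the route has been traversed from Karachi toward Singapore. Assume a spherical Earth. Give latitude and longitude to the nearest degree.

≈ (17°N, 82°E)

Convert each endpoint to a unit vector on the sphere (x = cos φ cos λ, y = cos φ sin λ, z = sin φ).
The central angle between the endpoints is δ = arccos(p₁·p₂) ≈ 0.744 rad (42.6°).
Interpolate at f = 3/8 with slerp weights a = sin((1−f)δ)/sin δ ≈ 0.662, b = sin(fδ)/sin δ ≈ 0.407.
p = a·p₁ + b·p₂ ≈ (0.138, 0.948, 0.288); φ = arcsin(p_z) ≈ 16.74°, λ = atan2(p_y, p_x) ≈ 81.73°.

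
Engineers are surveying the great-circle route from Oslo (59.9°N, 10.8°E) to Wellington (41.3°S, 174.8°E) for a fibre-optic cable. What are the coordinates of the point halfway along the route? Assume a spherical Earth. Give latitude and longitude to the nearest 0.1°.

≈ 34.1°N, 147.6°E

Convert each endpoint to a unit vector on the sphere (x = cos φ cos λ, y = cos φ sin λ, z = sin φ).
The central angle between the endpoints is δ = arccos(p₁·p₂) ≈ 2.774 rad (158.9°).
Interpolate at f = 1/2 with slerp weights a = sin((1−f)δ)/sin δ ≈ 2.735, b = sin(fδ)/sin δ ≈ 2.735.
p = a·p₁ + b·p₂ ≈ (-0.699, 0.443, 0.561); φ = arcsin(p_z) ≈ 34.14°, λ = atan2(p_y, p_x) ≈ 147.62°.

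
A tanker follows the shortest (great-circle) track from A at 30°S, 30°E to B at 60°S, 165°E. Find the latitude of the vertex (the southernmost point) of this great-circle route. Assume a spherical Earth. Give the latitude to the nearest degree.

The great circle lies in the plane with unit normal n̂ = (p₁ × p₂)/|p₁ × p₂|.
Here n̂_z ≈ +0.309; the vertex latitude is φ_max = arccos|n̂_z| ≈ 72.0°.

≈ 72°S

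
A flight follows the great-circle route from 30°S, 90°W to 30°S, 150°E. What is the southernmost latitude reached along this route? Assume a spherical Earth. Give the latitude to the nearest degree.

≈ 49°S

The great circle lies in the plane with unit normal n̂ = (p₁ × p₂)/|p₁ × p₂|.
Here n̂_z ≈ -0.655; the vertex latitude is φ_max = arccos|n̂_z| ≈ 49.1°.
Check via Clairaut: cos φ_max = |cos φ₁| · sin C = cos(30.0°)·sin(130.9°) ≈ 0.655, again giving ≈ 49.1°.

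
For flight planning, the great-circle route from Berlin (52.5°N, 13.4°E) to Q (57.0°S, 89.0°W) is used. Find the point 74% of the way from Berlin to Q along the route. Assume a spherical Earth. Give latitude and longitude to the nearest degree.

≈ (32°S, 52°W)

From cos δ = sin φ₁ sin φ₂ + cos φ₁ cos φ₂ cos Δλ, the central angle is δ ≈ 2.399 rad (137.4°).
Interpolate at f = 0.74 with slerp weights a = sin((1−f)δ)/sin δ ≈ 0.863, b = sin(fδ)/sin δ ≈ 1.448.
p = a·p₁ + b·p₂ ≈ (0.525, -0.667, -0.529); φ = arcsin(p_z) ≈ -31.95°, λ = atan2(p_y, p_x) ≈ -51.77°.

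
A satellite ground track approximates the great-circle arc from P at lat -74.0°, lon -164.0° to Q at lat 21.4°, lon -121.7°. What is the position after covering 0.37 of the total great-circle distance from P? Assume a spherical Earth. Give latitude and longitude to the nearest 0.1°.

Write both endpoints as unit vectors p₁, p₂ with components (cos φ cos λ, cos φ sin λ, sin φ).
The central angle between the endpoints is δ = arccos(p₁·p₂) ≈ 1.732 rad (99.3°).
Interpolate at f = 0.37 with slerp weights a = sin((1−f)δ)/sin δ ≈ 0.899, b = sin(fδ)/sin δ ≈ 0.606.
p = a·p₁ + b·p₂ ≈ (-0.535, -0.548, -0.643); φ = arcsin(p_z) ≈ -40.02°, λ = atan2(p_y, p_x) ≈ -134.28°.

≈ lat -40.0°, lon -134.3°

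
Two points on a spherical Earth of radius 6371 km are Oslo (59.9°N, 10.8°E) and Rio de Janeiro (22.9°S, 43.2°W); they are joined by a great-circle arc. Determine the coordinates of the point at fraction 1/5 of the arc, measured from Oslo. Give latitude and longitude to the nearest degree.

The haversine formula gives a central angle δ ≈ 1.636 rad (93.7°) between the endpoints.
Interpolate at f = 1/5 with slerp weights a = sin((1−f)δ)/sin δ ≈ 0.968, b = sin(fδ)/sin δ ≈ 0.322.
p = a·p₁ + b·p₂ ≈ (0.693, -0.112, 0.712); φ = arcsin(p_z) ≈ 45.40°, λ = atan2(p_y, p_x) ≈ -9.19°.

≈ 45°N, 9°W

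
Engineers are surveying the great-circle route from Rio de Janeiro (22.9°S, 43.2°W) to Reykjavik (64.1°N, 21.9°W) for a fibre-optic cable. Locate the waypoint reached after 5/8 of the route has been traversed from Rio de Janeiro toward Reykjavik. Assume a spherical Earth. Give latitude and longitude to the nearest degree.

Write both endpoints as unit vectors p₁, p₂ with components (cos φ cos λ, cos φ sin λ, sin φ).
The central angle between the endpoints is δ = arccos(p₁·p₂) ≈ 1.546 rad (88.6°).
Interpolate at f = 5/8 with slerp weights a = sin((1−f)δ)/sin δ ≈ 0.548, b = sin(fδ)/sin δ ≈ 0.823.
p = a·p₁ + b·p₂ ≈ (0.702, -0.480, 0.527); φ = arcsin(p_z) ≈ 31.81°, λ = atan2(p_y, p_x) ≈ -34.36°.

≈ (32°N, 34°W)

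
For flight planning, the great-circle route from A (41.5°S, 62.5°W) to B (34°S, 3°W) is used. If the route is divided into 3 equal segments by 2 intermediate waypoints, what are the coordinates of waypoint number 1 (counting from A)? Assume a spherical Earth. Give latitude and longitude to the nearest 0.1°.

Write both endpoints as unit vectors p₁, p₂ with components (cos φ cos λ, cos φ sin λ, sin φ).
The central angle between the endpoints is δ = arccos(p₁·p₂) ≈ 0.815 rad (46.7°).
Interpolate at f = 1/3 with slerp weights a = sin((1−f)δ)/sin δ ≈ 0.710, b = sin(fδ)/sin δ ≈ 0.369.
p = a·p₁ + b·p₂ ≈ (0.551, -0.488, -0.677); φ = arcsin(p_z) ≈ -42.61°, λ = atan2(p_y, p_x) ≈ -41.53°.

≈ (42.6°S, 41.5°W)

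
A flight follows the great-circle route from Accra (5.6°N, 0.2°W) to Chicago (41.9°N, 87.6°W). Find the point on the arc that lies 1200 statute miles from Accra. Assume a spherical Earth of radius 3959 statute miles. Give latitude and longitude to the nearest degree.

≈ 17°N, 14°W

Write both endpoints as unit vectors p₁, p₂ with components (cos φ cos λ, cos φ sin λ, sin φ).
The central angle between the endpoints is δ = arccos(p₁·p₂) ≈ 1.472 rad (84.3°). The total great-circle distance is δ·R ≈ 1.472 × 3959 ≈ 5827 mi, so the target fraction is f = 1200/5827 ≈ 0.206.
Interpolate at f ≈ 0.206 with slerp weights a = sin((1−f)δ)/sin δ ≈ 0.925, b = sin(fδ)/sin δ ≈ 0.300.
p = a·p₁ + b·p₂ ≈ (0.930, -0.226, 0.291); φ = arcsin(p_z) ≈ 16.89°, λ = atan2(p_y, p_x) ≈ -13.68°.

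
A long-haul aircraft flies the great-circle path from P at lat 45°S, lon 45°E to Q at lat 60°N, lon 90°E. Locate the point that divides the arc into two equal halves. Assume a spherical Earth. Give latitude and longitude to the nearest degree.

≈ lat 8°N, lon 63°E

From cos δ = sin φ₁ sin φ₂ + cos φ₁ cos φ₂ cos Δλ, the central angle is δ ≈ 1.942 rad (111.2°).
Interpolate at f = 1/2 with slerp weights a = sin((1−f)δ)/sin δ ≈ 0.886, b = sin(fδ)/sin δ ≈ 0.886.
p = a·p₁ + b·p₂ ≈ (0.443, 0.886, 0.141); φ = arcsin(p_z) ≈ 8.09°, λ = atan2(p_y, p_x) ≈ 63.43°.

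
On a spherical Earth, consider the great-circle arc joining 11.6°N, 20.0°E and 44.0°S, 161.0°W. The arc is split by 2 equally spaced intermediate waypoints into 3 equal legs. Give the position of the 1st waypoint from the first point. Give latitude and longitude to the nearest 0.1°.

Write both endpoints as unit vectors p₁, p₂ with components (cos φ cos λ, cos φ sin λ, sin φ).
The central angle between the endpoints is δ = arccos(p₁·p₂) ≈ 2.576 rad (147.6°).
Interpolate at f = 1/3 with slerp weights a = sin((1−f)δ)/sin δ ≈ 1.846, b = sin(fδ)/sin δ ≈ 1.412.
p = a·p₁ + b·p₂ ≈ (0.738, 0.288, -0.610); φ = arcsin(p_z) ≈ -37.58°, λ = atan2(p_y, p_x) ≈ 21.28°.

≈ 37.6°S, 21.3°E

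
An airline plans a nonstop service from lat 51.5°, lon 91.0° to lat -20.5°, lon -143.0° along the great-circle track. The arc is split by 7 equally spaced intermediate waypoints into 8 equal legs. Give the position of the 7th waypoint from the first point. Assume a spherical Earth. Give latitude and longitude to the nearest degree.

From cos δ = sin φ₁ sin φ₂ + cos φ₁ cos φ₂ cos Δλ, the central angle is δ ≈ 2.235 rad (128.1°).
Interpolate at f = 7/8 with slerp weights a = sin((1−f)δ)/sin δ ≈ 0.350, b = sin(fδ)/sin δ ≈ 1.177.
p = a·p₁ + b·p₂ ≈ (-0.885, -0.446, -0.138); φ = arcsin(p_z) ≈ -7.94°, λ = atan2(p_y, p_x) ≈ -153.26°.

≈ lat -8°, lon -153°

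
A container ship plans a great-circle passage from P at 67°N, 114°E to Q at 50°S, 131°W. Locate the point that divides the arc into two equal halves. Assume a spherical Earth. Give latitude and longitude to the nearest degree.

The haversine formula gives a central angle δ ≈ 2.517 rad (144.2°) between the endpoints.
Interpolate at f = 1/2 with slerp weights a = sin((1−f)δ)/sin δ ≈ 1.628, b = sin(fδ)/sin δ ≈ 1.628.
p = a·p₁ + b·p₂ ≈ (-0.945, -0.209, 0.251); φ = arcsin(p_z) ≈ 14.56°, λ = atan2(p_y, p_x) ≈ -167.55°.

≈ 15°N, 168°W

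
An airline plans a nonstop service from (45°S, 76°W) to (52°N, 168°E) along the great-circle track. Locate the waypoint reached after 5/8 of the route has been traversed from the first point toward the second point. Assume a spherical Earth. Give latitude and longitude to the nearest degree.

≈ (20°N, 139°W)

Write both endpoints as unit vectors p₁, p₂ with components (cos φ cos λ, cos φ sin λ, sin φ).
The central angle between the endpoints is δ = arccos(p₁·p₂) ≈ 2.416 rad (138.4°).
Interpolate at f = 5/8 with slerp weights a = sin((1−f)δ)/sin δ ≈ 1.186, b = sin(fδ)/sin δ ≈ 1.504.
p = a·p₁ + b·p₂ ≈ (-0.703, -0.621, 0.347); φ = arcsin(p_z) ≈ 20.28°, λ = atan2(p_y, p_x) ≈ -138.53°.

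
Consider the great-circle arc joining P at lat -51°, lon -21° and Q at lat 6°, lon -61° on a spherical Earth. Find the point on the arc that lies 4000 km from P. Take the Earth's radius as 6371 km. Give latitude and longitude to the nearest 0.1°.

≈ lat -21.3°, lon -47.1°

The haversine formula gives a central angle δ ≈ 1.161 rad (66.5°) between the endpoints. The total great-circle distance is δ·R ≈ 1.161 × 6371 ≈ 7398 km, so the target fraction is f = 4000/7398 ≈ 0.541.
Interpolate at f ≈ 0.541 with slerp weights a = sin((1−f)δ)/sin δ ≈ 0.554, b = sin(fδ)/sin δ ≈ 0.640.
p = a·p₁ + b·p₂ ≈ (0.634, -0.682, -0.364); φ = arcsin(p_z) ≈ -21.34°, λ = atan2(p_y, p_x) ≈ -47.07°.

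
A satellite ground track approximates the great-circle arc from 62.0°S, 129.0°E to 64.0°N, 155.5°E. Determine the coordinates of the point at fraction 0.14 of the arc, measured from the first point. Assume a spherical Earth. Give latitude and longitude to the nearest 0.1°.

Write both endpoints as unit vectors p₁, p₂ with components (cos φ cos λ, cos φ sin λ, sin φ).
The central angle between the endpoints is δ = arccos(p₁·p₂) ≈ 2.226 rad (127.5°).
Interpolate at f = 0.14 with slerp weights a = sin((1−f)δ)/sin δ ≈ 1.188, b = sin(fδ)/sin δ ≈ 0.387.
p = a·p₁ + b·p₂ ≈ (-0.505, 0.504, -0.701); φ = arcsin(p_z) ≈ -44.50°, λ = atan2(p_y, p_x) ≈ 135.09°.

≈ 44.5°S, 135.1°E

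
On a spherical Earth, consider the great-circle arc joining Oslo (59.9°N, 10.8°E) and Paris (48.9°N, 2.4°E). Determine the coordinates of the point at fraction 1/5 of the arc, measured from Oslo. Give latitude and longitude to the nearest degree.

From cos δ = sin φ₁ sin φ₂ + cos φ₁ cos φ₂ cos Δλ, the central angle is δ ≈ 0.210 rad (12.0°).
Interpolate at f = 1/5 with slerp weights a = sin((1−f)δ)/sin δ ≈ 0.802, b = sin(fδ)/sin δ ≈ 0.201.
p = a·p₁ + b·p₂ ≈ (0.527, 0.081, 0.846); φ = arcsin(p_z) ≈ 57.75°, λ = atan2(p_y, p_x) ≈ 8.72°.

≈ 58°N, 9°E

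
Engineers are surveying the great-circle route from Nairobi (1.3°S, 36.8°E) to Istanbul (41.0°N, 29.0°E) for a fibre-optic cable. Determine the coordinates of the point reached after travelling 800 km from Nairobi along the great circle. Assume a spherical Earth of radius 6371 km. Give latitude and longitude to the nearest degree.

≈ 6°N, 36°E

The haversine formula gives a central angle δ ≈ 0.749 rad (42.9°) between the endpoints. The total great-circle distance is δ·R ≈ 0.749 × 6371 ≈ 4769 km, so the target fraction is f = 800/4769 ≈ 0.168.
Interpolate at f ≈ 0.168 with slerp weights a = sin((1−f)δ)/sin δ ≈ 0.857, b = sin(fδ)/sin δ ≈ 0.184.
p = a·p₁ + b·p₂ ≈ (0.808, 0.581, 0.101); φ = arcsin(p_z) ≈ 5.81°, λ = atan2(p_y, p_x) ≈ 35.71°.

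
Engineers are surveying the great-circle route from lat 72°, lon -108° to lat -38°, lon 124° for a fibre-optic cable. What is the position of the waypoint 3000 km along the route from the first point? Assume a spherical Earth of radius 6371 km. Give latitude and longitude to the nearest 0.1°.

The haversine formula gives a central angle δ ≈ 2.397 rad (137.3°) between the endpoints. The total great-circle distance is δ·R ≈ 2.397 × 6371 ≈ 15272 km, so the target fraction is f = 3000/15272 ≈ 0.196.
Interpolate at f ≈ 0.196 with slerp weights a = sin((1−f)δ)/sin δ ≈ 1.384, b = sin(fδ)/sin δ ≈ 0.670.
p = a·p₁ + b·p₂ ≈ (-0.427, 0.031, 0.904); φ = arcsin(p_z) ≈ 64.64°, λ = atan2(p_y, p_x) ≈ 175.88°.

≈ lat 64.6°, lon 175.9°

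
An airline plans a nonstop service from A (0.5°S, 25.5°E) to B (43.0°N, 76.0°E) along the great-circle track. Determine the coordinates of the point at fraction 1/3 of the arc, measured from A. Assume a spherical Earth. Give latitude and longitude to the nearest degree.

≈ (15°N, 39°E)

Convert each endpoint to a unit vector on the sphere (x = cos φ cos λ, y = cos φ sin λ, z = sin φ).
The central angle between the endpoints is δ = arccos(p₁·p₂) ≈ 1.094 rad (62.7°).
Interpolate at f = 1/3 with slerp weights a = sin((1−f)δ)/sin δ ≈ 0.750, b = sin(fδ)/sin δ ≈ 0.401.
p = a·p₁ + b·p₂ ≈ (0.748, 0.608, 0.267); φ = arcsin(p_z) ≈ 15.50°, λ = atan2(p_y, p_x) ≈ 39.09°.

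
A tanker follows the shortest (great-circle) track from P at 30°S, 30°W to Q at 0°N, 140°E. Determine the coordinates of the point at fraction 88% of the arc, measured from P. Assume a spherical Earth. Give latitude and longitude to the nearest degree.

≈ 17°S, 135°E

Convert each endpoint to a unit vector on the sphere (x = cos φ cos λ, y = cos φ sin λ, z = sin φ).
The central angle between the endpoints is δ = arccos(p₁·p₂) ≈ 2.592 rad (148.5°).
Interpolate at f = 0.88 with slerp weights a = sin((1−f)δ)/sin δ ≈ 0.586, b = sin(fδ)/sin δ ≈ 1.452.
p = a·p₁ + b·p₂ ≈ (-0.673, 0.679, -0.293); φ = arcsin(p_z) ≈ -17.04°, λ = atan2(p_y, p_x) ≈ 134.71°.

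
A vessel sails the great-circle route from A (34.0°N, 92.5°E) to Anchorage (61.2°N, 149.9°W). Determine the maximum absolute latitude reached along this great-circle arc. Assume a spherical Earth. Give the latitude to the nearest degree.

≈ 68°N

The great circle lies in the plane with unit normal n̂ = (p₁ × p₂)/|p₁ × p₂|.
Here n̂_z ≈ +0.372; the vertex latitude is φ_max = arccos|n̂_z| ≈ 68.2°.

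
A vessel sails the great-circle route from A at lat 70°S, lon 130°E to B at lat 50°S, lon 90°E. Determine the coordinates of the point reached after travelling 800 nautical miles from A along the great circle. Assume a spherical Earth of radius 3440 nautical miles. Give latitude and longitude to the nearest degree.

≈ lat 62°S, lon 104°E

Convert each endpoint to a unit vector on the sphere (x = cos φ cos λ, y = cos φ sin λ, z = sin φ).
The central angle between the endpoints is δ = arccos(p₁·p₂) ≈ 0.477 rad (27.3°). The total great-circle distance is δ·R ≈ 0.477 × 3440 ≈ 1642 nmi, so the target fraction is f = 800/1642 ≈ 0.487.
Interpolate at f ≈ 0.487 with slerp weights a = sin((1−f)δ)/sin δ ≈ 0.527, b = sin(fδ)/sin δ ≈ 0.502.
p = a·p₁ + b·p₂ ≈ (-0.116, 0.461, -0.880); φ = arcsin(p_z) ≈ -61.64°, λ = atan2(p_y, p_x) ≈ 104.13°.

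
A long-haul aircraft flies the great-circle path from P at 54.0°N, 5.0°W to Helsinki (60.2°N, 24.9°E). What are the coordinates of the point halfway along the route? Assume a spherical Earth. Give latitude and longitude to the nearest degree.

≈ 58°N, 9°E

From cos δ = sin φ₁ sin φ₂ + cos φ₁ cos φ₂ cos Δλ, the central angle is δ ≈ 0.300 rad (17.2°).
Interpolate at f = 1/2 with slerp weights a = sin((1−f)δ)/sin δ ≈ 0.506, b = sin(fδ)/sin δ ≈ 0.506.
p = a·p₁ + b·p₂ ≈ (0.524, 0.080, 0.848); φ = arcsin(p_z) ≈ 57.99°, λ = atan2(p_y, p_x) ≈ 8.67°.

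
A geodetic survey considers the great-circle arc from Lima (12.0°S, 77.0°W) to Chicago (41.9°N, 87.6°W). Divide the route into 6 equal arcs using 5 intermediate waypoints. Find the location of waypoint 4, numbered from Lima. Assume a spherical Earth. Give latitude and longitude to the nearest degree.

The haversine formula gives a central angle δ ≈ 0.956 rad (54.8°) between the endpoints.
Interpolate at f = 4/6 with slerp weights a = sin((1−f)δ)/sin δ ≈ 0.384, b = sin(fδ)/sin δ ≈ 0.728.
p = a·p₁ + b·p₂ ≈ (0.107, -0.907, 0.407); φ = arcsin(p_z) ≈ 24.00°, λ = atan2(p_y, p_x) ≈ -83.27°.

≈ 24°N, 83°W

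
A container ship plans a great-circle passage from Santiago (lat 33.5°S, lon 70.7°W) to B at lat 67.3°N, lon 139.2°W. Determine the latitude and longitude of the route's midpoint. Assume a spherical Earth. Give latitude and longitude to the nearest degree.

≈ lat 20°N, lon 91°W

From cos δ = sin φ₁ sin φ₂ + cos φ₁ cos φ₂ cos Δλ, the central angle is δ ≈ 1.973 rad (113.0°).
Interpolate at f = 1/2 with slerp weights a = sin((1−f)δ)/sin δ ≈ 0.906, b = sin(fδ)/sin δ ≈ 0.906.
p = a·p₁ + b·p₂ ≈ (-0.015, -0.942, 0.336); φ = arcsin(p_z) ≈ 19.63°, λ = atan2(p_y, p_x) ≈ -90.91°.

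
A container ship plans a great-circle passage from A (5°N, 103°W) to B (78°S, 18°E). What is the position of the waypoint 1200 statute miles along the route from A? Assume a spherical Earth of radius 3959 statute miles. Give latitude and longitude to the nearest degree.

From cos δ = sin φ₁ sin φ₂ + cos φ₁ cos φ₂ cos Δλ, the central angle is δ ≈ 1.764 rad (101.1°). The total great-circle distance is δ·R ≈ 1.764 × 3959 ≈ 6983 mi, so the target fraction is f = 1200/6983 ≈ 0.172.
Interpolate at f ≈ 0.172 with slerp weights a = sin((1−f)δ)/sin δ ≈ 1.013, b = sin(fδ)/sin δ ≈ 0.304.
p = a·p₁ + b·p₂ ≈ (-0.167, -0.964, -0.209); φ = arcsin(p_z) ≈ -12.08°, λ = atan2(p_y, p_x) ≈ -99.82°.

≈ (12°S, 100°W)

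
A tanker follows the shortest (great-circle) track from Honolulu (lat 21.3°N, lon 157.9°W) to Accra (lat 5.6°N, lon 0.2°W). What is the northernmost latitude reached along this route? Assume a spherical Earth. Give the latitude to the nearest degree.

The great circle lies in the plane with unit normal n̂ = (p₁ × p₂)/|p₁ × p₂|.
Here n̂_z ≈ +0.619; the vertex latitude is φ_max = arccos|n̂_z| ≈ 51.8°.
Check via Clairaut: cos φ_max = |cos φ₁| · sin C = cos(21.3°)·sin(41.6°) ≈ 0.619, again giving ≈ 51.8°.

≈ 52°N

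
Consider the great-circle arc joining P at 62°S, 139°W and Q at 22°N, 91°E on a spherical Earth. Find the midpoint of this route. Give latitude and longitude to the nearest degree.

≈ 35°S, 121°E

Convert each endpoint to a unit vector on the sphere (x = cos φ cos λ, y = cos φ sin λ, z = sin φ).
The central angle between the endpoints is δ = arccos(p₁·p₂) ≈ 2.228 rad (127.6°).
Interpolate at f = 1/2 with slerp weights a = sin((1−f)δ)/sin δ ≈ 1.133, b = sin(fδ)/sin δ ≈ 1.133.
p = a·p₁ + b·p₂ ≈ (-0.420, 0.701, -0.576); φ = arcsin(p_z) ≈ -35.17°, λ = atan2(p_y, p_x) ≈ 120.90°.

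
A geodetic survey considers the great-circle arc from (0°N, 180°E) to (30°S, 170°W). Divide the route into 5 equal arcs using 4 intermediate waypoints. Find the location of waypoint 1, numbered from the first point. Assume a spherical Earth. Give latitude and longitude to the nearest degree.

From cos δ = sin φ₁ sin φ₂ + cos φ₁ cos φ₂ cos Δλ, the central angle is δ ≈ 0.549 rad (31.5°).
Interpolate at f = 1/5 with slerp weights a = sin((1−f)δ)/sin δ ≈ 0.815, b = sin(fδ)/sin δ ≈ 0.210.
p = a·p₁ + b·p₂ ≈ (-0.994, -0.032, -0.105); φ = arcsin(p_z) ≈ -6.03°, λ = atan2(p_y, p_x) ≈ -178.18°.

≈ (6°S, 178°W)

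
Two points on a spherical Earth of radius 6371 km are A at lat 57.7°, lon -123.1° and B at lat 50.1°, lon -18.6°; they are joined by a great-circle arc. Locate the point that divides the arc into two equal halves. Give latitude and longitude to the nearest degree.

≈ lat 66°, lon -64°

Write both endpoints as unit vectors p₁, p₂ with components (cos φ cos λ, cos φ sin λ, sin φ).
The central angle between the endpoints is δ = arccos(p₁·p₂) ≈ 0.973 rad (55.8°).
Interpolate at f = 1/2 with slerp weights a = sin((1−f)δ)/sin δ ≈ 0.566, b = sin(fδ)/sin δ ≈ 0.566.
p = a·p₁ + b·p₂ ≈ (0.179, -0.369, 0.912); φ = arcsin(p_z) ≈ 65.80°, λ = atan2(p_y, p_x) ≈ -64.14°.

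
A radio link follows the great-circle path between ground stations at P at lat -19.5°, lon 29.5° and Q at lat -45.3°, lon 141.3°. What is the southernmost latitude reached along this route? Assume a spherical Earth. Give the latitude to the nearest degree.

The great circle lies in the plane with unit normal n̂ = (p₁ × p₂)/|p₁ × p₂|.
Here n̂_z ≈ +0.616; the vertex latitude is φ_max = arccos|n̂_z| ≈ 52.0°.
Check via Clairaut: cos φ_max = |cos φ₁| · sin C = cos(19.5°)·sin(139.2°) ≈ 0.616, again giving ≈ 52.0°.

≈ -52°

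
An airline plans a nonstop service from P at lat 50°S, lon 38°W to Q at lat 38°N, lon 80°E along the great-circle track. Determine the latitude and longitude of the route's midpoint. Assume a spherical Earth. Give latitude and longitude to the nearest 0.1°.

≈ lat 11.4°S, lon 30.6°E

Convert each endpoint to a unit vector on the sphere (x = cos φ cos λ, y = cos φ sin λ, z = sin φ).
The central angle between the endpoints is δ = arccos(p₁·p₂) ≈ 2.359 rad (135.2°).
Interpolate at f = 1/2 with slerp weights a = sin((1−f)δ)/sin δ ≈ 1.312, b = sin(fδ)/sin δ ≈ 1.312.
p = a·p₁ + b·p₂ ≈ (0.844, 0.499, -0.197); φ = arcsin(p_z) ≈ -11.38°, λ = atan2(p_y, p_x) ≈ 30.59°.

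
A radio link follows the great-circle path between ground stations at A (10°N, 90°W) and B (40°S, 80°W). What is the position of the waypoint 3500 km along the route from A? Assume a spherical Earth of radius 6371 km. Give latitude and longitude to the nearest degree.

≈ (21°S, 84°W)

The haversine formula gives a central angle δ ≈ 0.888 rad (50.9°) between the endpoints. The total great-circle distance is δ·R ≈ 0.888 × 6371 ≈ 5654 km, so the target fraction is f = 3500/5654 ≈ 0.619.
Interpolate at f ≈ 0.619 with slerp weights a = sin((1−f)δ)/sin δ ≈ 0.428, b = sin(fδ)/sin δ ≈ 0.673.
p = a·p₁ + b·p₂ ≈ (0.090, -0.929, -0.358); φ = arcsin(p_z) ≈ -21.01°, λ = atan2(p_y, p_x) ≈ -84.49°.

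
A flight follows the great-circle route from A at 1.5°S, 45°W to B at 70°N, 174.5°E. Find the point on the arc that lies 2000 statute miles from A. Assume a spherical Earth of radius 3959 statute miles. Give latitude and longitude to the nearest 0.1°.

≈ 26.6°N, 52.1°W

Convert each endpoint to a unit vector on the sphere (x = cos φ cos λ, y = cos φ sin λ, z = sin φ).
The central angle between the endpoints is δ = arccos(p₁·p₂) ≈ 1.863 rad (106.8°). The total great-circle distance is δ·R ≈ 1.863 × 3959 ≈ 7377 mi, so the target fraction is f = 2000/7377 ≈ 0.271.
Interpolate at f ≈ 0.271 with slerp weights a = sin((1−f)δ)/sin δ ≈ 1.021, b = sin(fδ)/sin δ ≈ 0.505.
p = a·p₁ + b·p₂ ≈ (0.550, -0.705, 0.448); φ = arcsin(p_z) ≈ 26.63°, λ = atan2(p_y, p_x) ≈ -52.07°.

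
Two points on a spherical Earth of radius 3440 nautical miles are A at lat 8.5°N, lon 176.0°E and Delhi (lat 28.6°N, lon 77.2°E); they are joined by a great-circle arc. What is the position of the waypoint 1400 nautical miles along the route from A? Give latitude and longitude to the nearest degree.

≈ lat 19°N, lon 155°E

Convert each endpoint to a unit vector on the sphere (x = cos φ cos λ, y = cos φ sin λ, z = sin φ).
The central angle between the endpoints is δ = arccos(p₁·p₂) ≈ 1.633 rad (93.6°). The total great-circle distance is δ·R ≈ 1.633 × 3440 ≈ 5617 nmi, so the target fraction is f = 1400/5617 ≈ 0.249.
Interpolate at f ≈ 0.249 with slerp weights a = sin((1−f)δ)/sin δ ≈ 0.943, b = sin(fδ)/sin δ ≈ 0.397.
p = a·p₁ + b·p₂ ≈ (-0.853, 0.405, 0.329); φ = arcsin(p_z) ≈ 19.22°, λ = atan2(p_y, p_x) ≈ 154.63°.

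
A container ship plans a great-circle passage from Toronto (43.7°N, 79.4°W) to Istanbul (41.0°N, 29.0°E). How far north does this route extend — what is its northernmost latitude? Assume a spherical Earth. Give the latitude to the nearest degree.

≈ 57°N

The great circle lies in the plane with unit normal n̂ = (p₁ × p₂)/|p₁ × p₂|.
Here n̂_z ≈ +0.539; the vertex latitude is φ_max = arccos|n̂_z| ≈ 57.4°.
Check via Clairaut: cos φ_max = |cos φ₁| · sin C = cos(43.7°)·sin(48.3°) ≈ 0.539, again giving ≈ 57.4°.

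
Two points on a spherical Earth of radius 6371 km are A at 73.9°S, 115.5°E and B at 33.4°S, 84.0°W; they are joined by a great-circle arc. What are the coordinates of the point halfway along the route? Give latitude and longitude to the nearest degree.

≈ 69°S, 93°W

From cos δ = sin φ₁ sin φ₂ + cos φ₁ cos φ₂ cos Δλ, the central angle is δ ≈ 1.255 rad (71.9°).
Interpolate at f = 1/2 with slerp weights a = sin((1−f)δ)/sin δ ≈ 0.618, b = sin(fδ)/sin δ ≈ 0.618.
p = a·p₁ + b·p₂ ≈ (-0.020, -0.358, -0.933); φ = arcsin(p_z) ≈ -68.98°, λ = atan2(p_y, p_x) ≈ -93.17°.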